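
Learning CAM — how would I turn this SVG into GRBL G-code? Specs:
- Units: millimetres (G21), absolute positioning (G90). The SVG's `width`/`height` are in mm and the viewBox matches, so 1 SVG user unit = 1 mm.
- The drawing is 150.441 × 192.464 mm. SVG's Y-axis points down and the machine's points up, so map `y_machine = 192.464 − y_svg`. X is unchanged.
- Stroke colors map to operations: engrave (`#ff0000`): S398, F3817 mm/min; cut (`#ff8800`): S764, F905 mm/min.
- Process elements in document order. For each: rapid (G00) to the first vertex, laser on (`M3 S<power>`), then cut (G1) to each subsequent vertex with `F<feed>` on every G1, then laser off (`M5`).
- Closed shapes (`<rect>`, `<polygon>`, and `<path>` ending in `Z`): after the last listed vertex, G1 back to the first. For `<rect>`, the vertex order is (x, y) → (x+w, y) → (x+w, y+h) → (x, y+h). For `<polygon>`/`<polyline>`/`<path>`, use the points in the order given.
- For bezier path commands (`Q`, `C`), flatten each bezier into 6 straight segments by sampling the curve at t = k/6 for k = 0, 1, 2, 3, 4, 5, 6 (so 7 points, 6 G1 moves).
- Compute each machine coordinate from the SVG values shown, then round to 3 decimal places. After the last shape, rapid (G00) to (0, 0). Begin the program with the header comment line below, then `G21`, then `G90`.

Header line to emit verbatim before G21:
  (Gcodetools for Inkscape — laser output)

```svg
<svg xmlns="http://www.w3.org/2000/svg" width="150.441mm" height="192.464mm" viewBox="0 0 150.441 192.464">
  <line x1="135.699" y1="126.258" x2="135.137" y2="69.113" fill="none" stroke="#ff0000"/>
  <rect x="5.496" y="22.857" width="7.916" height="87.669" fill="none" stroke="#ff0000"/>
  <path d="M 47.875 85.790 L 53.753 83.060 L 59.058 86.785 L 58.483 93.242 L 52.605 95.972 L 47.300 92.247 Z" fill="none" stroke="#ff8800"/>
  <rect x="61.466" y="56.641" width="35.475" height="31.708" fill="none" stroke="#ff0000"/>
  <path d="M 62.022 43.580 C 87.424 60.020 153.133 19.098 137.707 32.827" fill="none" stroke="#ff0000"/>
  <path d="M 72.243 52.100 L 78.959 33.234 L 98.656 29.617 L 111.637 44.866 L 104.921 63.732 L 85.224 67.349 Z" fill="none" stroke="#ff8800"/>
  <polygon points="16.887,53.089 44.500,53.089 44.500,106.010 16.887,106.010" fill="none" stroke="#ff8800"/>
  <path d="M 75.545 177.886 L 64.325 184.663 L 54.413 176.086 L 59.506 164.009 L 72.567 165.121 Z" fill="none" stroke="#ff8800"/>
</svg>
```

1 u = 1 mm; y_m = 192.464 − y.

[1] `<line>` line segment, #ff0000→engrave S398 F3817: (135.699,66.206) → (135.137,123.351)

[2] `<rect>` rectangle, #ff0000→engrave S398 F3817: (5.496,169.607) → (13.412,169.607) → (13.412,81.938) → (5.496,81.938) → (5.496,169.607) (closed)

[3] `<path>` regular polygon, #ff8800→cut S764 F905: (47.875,106.674) → (53.753,109.404) → (59.058,105.679) → (58.483,99.222) → (52.605,96.492) → (47.300,100.217) → (47.875,106.674) (closed)

[4] `<rect>` rectangle, #ff0000→engrave S398 F3817: (61.466,135.823) → (96.941,135.823) → (96.941,104.115) → (61.466,104.115) → (61.466,135.823) (closed)

[5] `<path>` cubic bezier, #ff0000→engrave S398 F3817: (62.022,148.884) → (77.520,144.926) → (96.362,147.416) → (115.175,153.244) → (130.586,159.298) → (139.221,162.466) → (137.707,159.637)

[6] `<path>` regular polygon, #ff8800→cut S764 F905: (72.243,140.364) → (78.959,159.230) → (98.656,162.847) → (111.637,147.598) → (104.921,128.732) → (85.224,125.115) → (72.243,140.364) (closed)

[7] `<polygon>` rectangle, #ff8800→cut S764 F905: (16.887,139.375) → (44.500,139.375) → (44.500,86.454) → (16.887,86.454) → (16.887,139.375) (closed)

[8] `<path>` regular polygon, #ff8800→cut S764 F905: (75.545,14.578) → (64.325,7.801) → (54.413,16.378) → (59.506,28.455) → (72.567,27.343) → (75.545,14.578) (closed)

(Gcodetools for Inkscape — laser output)
G21
G90
G00 X135.699 Y66.206
M3 S398
G1 X135.137 Y123.351 F3817
M5
G00 X5.496 Y169.607
M3 S398
G1 X13.412 Y169.607 F3817
G1 X13.412 Y81.938 F3817
G1 X5.496 Y81.938 F3817
G1 X5.496 Y169.607 F3817
M5
G00 X47.875 Y106.674
M3 S764
G1 X53.753 Y109.404 F905
G1 X59.058 Y105.679 F905
G1 X58.483 Y99.222 F905
G1 X52.605 Y96.492 F905
G1 X47.300 Y100.217 F905
G1 X47.875 Y106.674 F905
M5
G00 X61.466 Y135.823
M3 S398
G1 X96.941 Y135.823 F3817
G1 X96.941 Y104.115 F3817
G1 X61.466 Y104.115 F3817
G1 X61.466 Y135.823 F3817
M5
G00 X62.022 Y148.884
M3 S398
G1 X77.520 Y144.926 F3817
G1 X96.362 Y147.416 F3817
G1 X115.175 Y153.244 F3817
G1 X130.586 Y159.298 F3817
G1 X139.221 Y162.466 F3817
G1 X137.707 Y159.637 F3817
M5
G00 X72.243 Y140.364
M3 S764
G1 X78.959 Y159.230 F905
G1 X98.656 Y162.847 F905
G1 X111.637 Y147.598 F905
G1 X104.921 Y128.732 F905
G1 X85.224 Y125.115 F905
G1 X72.243 Y140.364 F905
M5
G00 X16.887 Y139.375
M3 S764
G1 X44.500 Y139.375 F905
G1 X44.500 Y86.454 F905
G1 X16.887 Y86.454 F905
G1 X16.887 Y139.375 F905
M5
G00 X75.545 Y14.578
M3 S764
G1 X64.325 Y7.801 F905
G1 X54.413 Y16.378 F905
G1 X59.506 Y28.455 F905
G1 X72.567 Y27.343 F905
G1 X75.545 Y14.578 F905
M5
G00 X0.000 Y0.000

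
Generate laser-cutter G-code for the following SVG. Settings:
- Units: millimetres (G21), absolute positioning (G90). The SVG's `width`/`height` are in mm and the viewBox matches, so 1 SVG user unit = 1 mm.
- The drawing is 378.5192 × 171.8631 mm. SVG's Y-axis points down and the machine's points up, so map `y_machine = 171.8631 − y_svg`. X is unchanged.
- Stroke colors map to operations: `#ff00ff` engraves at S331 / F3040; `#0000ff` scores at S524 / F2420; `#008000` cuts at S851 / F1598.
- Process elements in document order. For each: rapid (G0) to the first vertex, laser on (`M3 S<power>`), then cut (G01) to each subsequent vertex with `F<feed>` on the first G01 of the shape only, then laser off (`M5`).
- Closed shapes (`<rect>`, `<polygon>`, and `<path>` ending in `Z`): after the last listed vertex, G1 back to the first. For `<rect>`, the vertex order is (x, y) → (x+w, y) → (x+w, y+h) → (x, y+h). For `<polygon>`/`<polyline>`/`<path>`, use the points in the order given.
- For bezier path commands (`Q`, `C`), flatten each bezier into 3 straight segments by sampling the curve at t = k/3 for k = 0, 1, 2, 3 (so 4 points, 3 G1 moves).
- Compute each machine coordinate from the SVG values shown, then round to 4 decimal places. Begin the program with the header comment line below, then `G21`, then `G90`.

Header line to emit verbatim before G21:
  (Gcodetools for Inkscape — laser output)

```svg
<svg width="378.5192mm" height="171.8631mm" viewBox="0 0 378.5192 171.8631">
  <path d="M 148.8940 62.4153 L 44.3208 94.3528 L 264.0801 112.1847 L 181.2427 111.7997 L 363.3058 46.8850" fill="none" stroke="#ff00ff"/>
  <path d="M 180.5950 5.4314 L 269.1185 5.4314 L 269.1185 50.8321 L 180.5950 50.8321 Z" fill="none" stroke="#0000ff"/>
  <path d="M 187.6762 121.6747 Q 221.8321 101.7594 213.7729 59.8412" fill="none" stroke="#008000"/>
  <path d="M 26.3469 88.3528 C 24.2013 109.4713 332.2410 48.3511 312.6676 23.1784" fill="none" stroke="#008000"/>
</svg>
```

Since the viewBox matches the mm dimensions, user units are millimetres directly. The only transform is the Y-flip y_m = 171.8631 − y_svg.

Shape 1 is a open polyline drawn with `<path>`. Its stroke #ff00ff means engrave at S331, F3040. After flipping Y the toolpath is (148.8940,109.4478) → (44.3208,77.5103) → (264.0801,59.6784) → (181.2427,60.0634) → (363.3058,124.9781).

Shape 2 is a rectangle drawn with `<path>`. Its stroke #0000ff means score at S524, F2420. After flipping Y the toolpath is (180.5950,166.4317) → (269.1185,166.4317) → (269.1185,121.0310) → (180.5950,121.0310) → (180.5950,166.4317), returning to the start.

Shape 3 is a quadratic bezier drawn with `<path>`. Its stroke #008000 means cut at S851, F1598. After flipping Y the toolpath is (187.6762,50.1884) → (205.7562,65.9100) → (214.4551,86.5212) → (213.7729,112.0219).

Shape 4 is a cubic bezier drawn with `<path>`. Its stroke #008000 means cut at S851, F1598. After flipping Y the toolpath is (26.3469,83.5103) → (103.9742,85.4274) → (246.6588,115.9068) → (312.6676,148.6847).

(Gcodetools for Inkscape — laser output)
G21
G90
G0 X148.8940 Y109.4478
M3 S331
G01 X44.3208 Y77.5103 F3040
G01 X264.0801 Y59.6784
G01 X181.2427 Y60.0634
G01 X363.3058 Y124.9781
M5
G0 X180.5950 Y166.4317
M3 S524
G01 X269.1185 Y166.4317 F2420
G01 X269.1185 Y121.0310
G01 X180.5950 Y121.0310
G01 X180.5950 Y166.4317
M5
G0 X187.6762 Y50.1884
M3 S851
G01 X205.7562 Y65.9100 F1598
G01 X214.4551 Y86.5212
G01 X213.7729 Y112.0219
M5
G0 X26.3469 Y83.5103
M3 S851
G01 X103.9742 Y85.4274 F1598
G01 X246.6588 Y115.9068
G01 X312.6676 Y148.6847
M5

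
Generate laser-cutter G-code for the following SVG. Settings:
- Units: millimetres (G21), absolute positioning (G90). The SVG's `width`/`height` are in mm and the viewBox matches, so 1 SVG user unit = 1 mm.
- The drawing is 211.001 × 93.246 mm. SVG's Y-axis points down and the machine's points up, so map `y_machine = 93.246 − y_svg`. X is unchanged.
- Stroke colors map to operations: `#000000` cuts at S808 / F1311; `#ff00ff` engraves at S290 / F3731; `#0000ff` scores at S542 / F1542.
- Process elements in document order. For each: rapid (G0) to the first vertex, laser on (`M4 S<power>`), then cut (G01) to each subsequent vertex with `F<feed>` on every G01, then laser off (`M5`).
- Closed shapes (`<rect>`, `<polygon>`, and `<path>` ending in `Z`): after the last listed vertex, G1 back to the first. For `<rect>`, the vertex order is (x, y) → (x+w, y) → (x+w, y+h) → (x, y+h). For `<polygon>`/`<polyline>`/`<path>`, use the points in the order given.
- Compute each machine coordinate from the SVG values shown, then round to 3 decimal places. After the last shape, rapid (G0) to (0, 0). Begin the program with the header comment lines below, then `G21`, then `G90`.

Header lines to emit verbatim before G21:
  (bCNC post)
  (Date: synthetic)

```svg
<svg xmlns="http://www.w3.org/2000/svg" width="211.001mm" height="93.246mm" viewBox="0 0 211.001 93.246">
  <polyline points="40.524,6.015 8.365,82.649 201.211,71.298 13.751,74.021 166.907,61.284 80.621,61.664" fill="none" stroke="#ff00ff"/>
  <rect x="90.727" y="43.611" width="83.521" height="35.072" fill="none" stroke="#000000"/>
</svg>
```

(bCNC post)
(Date: synthetic)
G21
G90
G0 X40.524 Y87.231
M4 S290
G01 X8.365 Y10.597 F3731
G01 X201.211 Y21.948 F3731
G01 X13.751 Y19.225 F3731
G01 X166.907 Y31.962 F3731
G01 X80.621 Y31.582 F3731
M5
G0 X90.727 Y49.635
M4 S808
G01 X174.248 Y49.635 F1311
G01 X174.248 Y14.563 F1311
G01 X90.727 Y14.563 F1311
G01 X90.727 Y49.635 F1311
M5
G0 X0.000 Y0.000

1 u = 1 mm; y_m = 93.246 − y.

[1] `<polyline>` open polyline, #ff00ff→engrave S290 F3731: (40.524,87.231) → (8.365,10.597) → (201.211,21.948) → (13.751,19.225) → (166.907,31.962) → (80.621,31.582)

[2] `<rect>` rectangle, #000000→cut S808 F1311: (90.727,49.635) → (174.248,49.635) → (174.248,14.563) → (90.727,14.563) → (90.727,49.635) (closed)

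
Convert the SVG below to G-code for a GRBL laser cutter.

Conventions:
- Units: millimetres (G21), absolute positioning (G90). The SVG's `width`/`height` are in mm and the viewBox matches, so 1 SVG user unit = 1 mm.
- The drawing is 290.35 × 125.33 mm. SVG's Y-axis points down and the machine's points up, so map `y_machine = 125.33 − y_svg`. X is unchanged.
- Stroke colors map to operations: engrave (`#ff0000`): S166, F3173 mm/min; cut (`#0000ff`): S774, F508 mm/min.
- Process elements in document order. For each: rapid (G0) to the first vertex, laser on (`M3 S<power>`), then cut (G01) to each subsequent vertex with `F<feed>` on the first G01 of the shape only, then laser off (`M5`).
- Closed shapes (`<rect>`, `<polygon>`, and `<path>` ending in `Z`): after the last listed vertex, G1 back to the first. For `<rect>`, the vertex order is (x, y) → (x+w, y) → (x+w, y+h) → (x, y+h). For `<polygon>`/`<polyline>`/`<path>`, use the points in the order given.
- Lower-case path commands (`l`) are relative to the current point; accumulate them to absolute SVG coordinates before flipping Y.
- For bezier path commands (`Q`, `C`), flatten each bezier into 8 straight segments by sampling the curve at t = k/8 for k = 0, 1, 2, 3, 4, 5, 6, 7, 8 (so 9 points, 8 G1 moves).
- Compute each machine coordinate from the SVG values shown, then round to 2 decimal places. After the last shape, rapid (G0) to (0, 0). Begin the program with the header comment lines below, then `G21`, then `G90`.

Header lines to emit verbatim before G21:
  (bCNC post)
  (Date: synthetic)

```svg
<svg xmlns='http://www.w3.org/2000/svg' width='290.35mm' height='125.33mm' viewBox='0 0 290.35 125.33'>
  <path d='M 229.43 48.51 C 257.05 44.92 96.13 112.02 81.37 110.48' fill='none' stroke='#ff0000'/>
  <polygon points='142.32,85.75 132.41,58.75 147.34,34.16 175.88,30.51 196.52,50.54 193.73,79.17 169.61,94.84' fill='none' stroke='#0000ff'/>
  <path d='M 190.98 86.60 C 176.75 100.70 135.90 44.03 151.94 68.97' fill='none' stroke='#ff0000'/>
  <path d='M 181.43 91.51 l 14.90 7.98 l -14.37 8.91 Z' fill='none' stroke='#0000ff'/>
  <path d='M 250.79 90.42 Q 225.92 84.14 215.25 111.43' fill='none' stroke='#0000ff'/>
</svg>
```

viewBox `0 0 290.35 125.33` with mm width/height → 1 unit = 1 mm. Flip: y_m = 125.33 − y_svg.

**Shape 1** — `<path>` cubic bezier, stroke `#ff0000` → engrave (S166, F3173). Control points (SVG): P0=(229.43,48.51), P1=(257.05,44.92), P2=(96.13,112.02), P3=(81.37,110.48); sampled at t=k/8. Machine vertices: (229.43,76.82) → (231.60,75.12) → (220.02,68.44) → (198.61,58.38) → (171.29,46.60) → (141.99,34.73) → (114.62,24.39) → (93.10,17.22) → (81.37,14.85). Open path.

**Shape 2** — `<polygon>` regular polygon, stroke `#0000ff` → cut (S774, F508). Machine vertices: (142.32,39.58) → (132.41,66.58) → (147.34,91.17) → (175.88,94.82) → (196.52,74.79) → (193.73,46.16) → (169.61,30.49) → (142.32,39.58). Closed: final G1 returns to the first vertex.

**Shape 3** — `<path>` cubic bezier, stroke `#ff0000` → engrave (S166, F3173). Control points (SVG): P0=(190.98,86.60), P1=(176.75,100.70), P2=(135.90,44.03), P3=(151.94,68.97); sampled at t=k/8. Machine vertices: (190.98,38.73) → (184.56,36.46) → (176.62,39.04) → (168.14,44.69) → (160.11,51.61) → (153.49,58.02) → (149.27,62.14) → (148.43,62.18) → (151.94,56.36). Open path.

**Shape 4** — `<path>` regular polygon, stroke `#0000ff` → cut (S774, F508). Machine vertices: (181.43,33.82) → (196.33,25.84) → (181.96,16.93) → (181.43,33.82). Closed: final G1 returns to the first vertex.

**Shape 5** — `<path>` quadratic bezier, stroke `#0000ff` → cut (S774, F508). Control points (SVG): P0=(250.79,90.42), P1=(225.92,84.14), P2=(215.25,111.43); sampled at t=k/8. Machine vertices: (250.79,34.91) → (244.79,35.96) → (239.24,35.95) → (234.13,34.90) → (229.47,32.80) → (225.25,29.65) → (221.47,25.45) → (218.14,20.20) → (215.25,13.90). Open path.

(bCNC post)
(Date: synthetic)
G21
G90
G0 X229.43 Y76.82
M3 S166
G01 X231.60 Y75.12 F3173
G01 X220.02 Y68.44
G01 X198.61 Y58.38
G01 X171.29 Y46.60
G01 X141.99 Y34.73
G01 X114.62 Y24.39
G01 X93.10 Y17.22
G01 X81.37 Y14.85
M5
G0 X142.32 Y39.58
M3 S774
G01 X132.41 Y66.58 F508
G01 X147.34 Y91.17
G01 X175.88 Y94.82
G01 X196.52 Y74.79
G01 X193.73 Y46.16
G01 X169.61 Y30.49
G01 X142.32 Y39.58
M5
G0 X190.98 Y38.73
M3 S166
G01 X184.56 Y36.46 F3173
G01 X176.62 Y39.04
G01 X168.14 Y44.69
G01 X160.11 Y51.61
G01 X153.49 Y58.02
G01 X149.27 Y62.14
G01 X148.43 Y62.18
G01 X151.94 Y56.36
M5
G0 X181.43 Y33.82
M3 S774
G01 X196.33 Y25.84 F508
G01 X181.96 Y16.93
G01 X181.43 Y33.82
M5
G0 X250.79 Y34.91
M3 S774
G01 X244.79 Y35.96 F508
G01 X239.24 Y35.95
G01 X234.13 Y34.90
G01 X229.47 Y32.80
G01 X225.25 Y29.65
G01 X221.47 Y25.45
G01 X218.14 Y20.20
G01 X215.25 Y13.90
M5
G0 X0.00 Y0.00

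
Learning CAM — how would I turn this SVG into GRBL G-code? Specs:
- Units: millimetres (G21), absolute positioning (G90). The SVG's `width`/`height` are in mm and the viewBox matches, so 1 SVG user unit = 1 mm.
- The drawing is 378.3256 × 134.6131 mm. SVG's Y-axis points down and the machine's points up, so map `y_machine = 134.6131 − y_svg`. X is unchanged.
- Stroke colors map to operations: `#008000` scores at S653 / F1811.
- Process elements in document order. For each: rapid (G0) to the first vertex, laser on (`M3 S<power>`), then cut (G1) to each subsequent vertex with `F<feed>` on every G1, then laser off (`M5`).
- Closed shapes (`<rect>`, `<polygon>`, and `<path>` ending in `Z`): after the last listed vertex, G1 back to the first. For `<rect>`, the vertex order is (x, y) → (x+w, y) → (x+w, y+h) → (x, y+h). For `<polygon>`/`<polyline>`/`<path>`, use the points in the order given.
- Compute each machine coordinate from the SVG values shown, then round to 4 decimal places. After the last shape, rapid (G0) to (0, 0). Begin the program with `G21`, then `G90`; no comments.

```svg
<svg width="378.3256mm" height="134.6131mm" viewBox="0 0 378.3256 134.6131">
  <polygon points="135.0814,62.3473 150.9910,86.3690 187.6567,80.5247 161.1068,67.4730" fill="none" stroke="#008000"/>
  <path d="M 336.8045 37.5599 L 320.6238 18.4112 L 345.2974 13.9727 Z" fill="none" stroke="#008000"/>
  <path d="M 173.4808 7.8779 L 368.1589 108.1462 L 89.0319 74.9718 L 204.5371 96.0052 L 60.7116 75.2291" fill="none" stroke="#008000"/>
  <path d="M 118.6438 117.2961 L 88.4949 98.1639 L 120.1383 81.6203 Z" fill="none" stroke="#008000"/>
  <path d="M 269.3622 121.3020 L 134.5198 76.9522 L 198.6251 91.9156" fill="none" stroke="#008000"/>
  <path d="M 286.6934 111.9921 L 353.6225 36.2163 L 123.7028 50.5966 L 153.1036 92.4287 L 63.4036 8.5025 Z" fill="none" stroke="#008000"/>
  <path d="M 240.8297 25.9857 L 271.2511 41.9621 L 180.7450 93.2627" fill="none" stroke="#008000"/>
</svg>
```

Since the viewBox matches the mm dimensions, user units are millimetres directly. The only transform is the Y-flip y_m = 134.6131 − y_svg.

Shape 1 is a closed polygon drawn with `<polygon>`. Its stroke #008000 means score at S653, F1811. After flipping Y the toolpath is (135.0814,72.2658) → (150.9910,48.2441) → (187.6567,54.0884) → (161.1068,67.1401) → (135.0814,72.2658), returning to the start.

Shape 2 is a regular polygon drawn with `<path>`. Its stroke #008000 means score at S653, F1811. After flipping Y the toolpath is (336.8045,97.0532) → (320.6238,116.2019) → (345.2974,120.6404) → (336.8045,97.0532), returning to the start.

Shape 3 is a open polyline drawn with `<path>`. Its stroke #008000 means score at S653, F1811. After flipping Y the toolpath is (173.4808,126.7352) → (368.1589,26.4669) → (89.0319,59.6413) → (204.5371,38.6079) → (60.7116,59.3840).

Shape 4 is a regular polygon drawn with `<path>`. Its stroke #008000 means score at S653, F1811. After flipping Y the toolpath is (118.6438,17.3170) → (88.4949,36.4492) → (120.1383,52.9928) → (118.6438,17.3170), returning to the start.

Shape 5 is a open polyline drawn with `<path>`. Its stroke #008000 means score at S653, F1811. After flipping Y the toolpath is (269.3622,13.3111) → (134.5198,57.6609) → (198.6251,42.6975).

Shape 6 is a closed polygon drawn with `<path>`. Its stroke #008000 means score at S653, F1811. After flipping Y the toolpath is (286.6934,22.6210) → (353.6225,98.3968) → (123.7028,84.0165) → (153.1036,42.1844) → (63.4036,126.1106) → (286.6934,22.6210), returning to the start.

Shape 7 is a open polyline drawn with `<path>`. Its stroke #008000 means score at S653, F1811. After flipping Y the toolpath is (240.8297,108.6274) → (271.2511,92.6510) → (180.7450,41.3504).

G21
G90
G0 X135.0814 Y72.2658
M3 S653
G1 X150.9910 Y48.2441 F1811
G1 X187.6567 Y54.0884 F1811
G1 X161.1068 Y67.1401 F1811
G1 X135.0814 Y72.2658 F1811
M5
G0 X336.8045 Y97.0532
M3 S653
G1 X320.6238 Y116.2019 F1811
G1 X345.2974 Y120.6404 F1811
G1 X336.8045 Y97.0532 F1811
M5
G0 X173.4808 Y126.7352
M3 S653
G1 X368.1589 Y26.4669 F1811
G1 X89.0319 Y59.6413 F1811
G1 X204.5371 Y38.6079 F1811
G1 X60.7116 Y59.3840 F1811
M5
G0 X118.6438 Y17.3170
M3 S653
G1 X88.4949 Y36.4492 F1811
G1 X120.1383 Y52.9928 F1811
G1 X118.6438 Y17.3170 F1811
M5
G0 X269.3622 Y13.3111
M3 S653
G1 X134.5198 Y57.6609 F1811
G1 X198.6251 Y42.6975 F1811
M5
G0 X286.6934 Y22.6210
M3 S653
G1 X353.6225 Y98.3968 F1811
G1 X123.7028 Y84.0165 F1811
G1 X153.1036 Y42.1844 F1811
G1 X63.4036 Y126.1106 F1811
G1 X286.6934 Y22.6210 F1811
M5
G0 X240.8297 Y108.6274
M3 S653
G1 X271.2511 Y92.6510 F1811
G1 X180.7450 Y41.3504 F1811
M5
G0 X0.0000 Y0.0000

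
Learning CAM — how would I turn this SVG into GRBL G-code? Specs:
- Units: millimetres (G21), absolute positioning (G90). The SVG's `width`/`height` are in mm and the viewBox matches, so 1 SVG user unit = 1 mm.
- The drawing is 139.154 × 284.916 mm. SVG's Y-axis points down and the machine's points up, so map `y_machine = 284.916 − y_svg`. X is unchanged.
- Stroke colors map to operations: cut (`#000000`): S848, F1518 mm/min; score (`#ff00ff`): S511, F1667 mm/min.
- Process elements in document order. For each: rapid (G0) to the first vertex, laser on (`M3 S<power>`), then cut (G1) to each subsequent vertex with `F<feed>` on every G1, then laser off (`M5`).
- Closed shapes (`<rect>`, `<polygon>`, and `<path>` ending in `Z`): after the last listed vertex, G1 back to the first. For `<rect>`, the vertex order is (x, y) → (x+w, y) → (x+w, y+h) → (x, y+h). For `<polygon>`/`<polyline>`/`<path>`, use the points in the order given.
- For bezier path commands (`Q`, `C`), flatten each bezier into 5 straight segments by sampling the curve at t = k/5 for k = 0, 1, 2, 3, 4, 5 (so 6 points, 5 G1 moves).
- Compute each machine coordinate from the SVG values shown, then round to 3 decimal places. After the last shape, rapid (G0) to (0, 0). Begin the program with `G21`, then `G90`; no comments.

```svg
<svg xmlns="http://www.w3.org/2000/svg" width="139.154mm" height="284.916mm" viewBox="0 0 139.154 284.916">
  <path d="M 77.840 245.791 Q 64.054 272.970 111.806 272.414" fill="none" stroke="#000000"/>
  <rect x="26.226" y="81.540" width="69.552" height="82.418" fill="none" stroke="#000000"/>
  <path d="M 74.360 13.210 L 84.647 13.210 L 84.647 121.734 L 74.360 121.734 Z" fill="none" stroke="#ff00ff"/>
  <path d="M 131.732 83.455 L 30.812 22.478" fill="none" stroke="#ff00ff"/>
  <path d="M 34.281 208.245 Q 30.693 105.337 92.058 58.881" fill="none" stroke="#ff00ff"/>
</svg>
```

G21
G90
G0 X77.840 Y39.125
M3 S848
G1 X74.787 Y29.363 F1518
G1 X76.657 Y21.819 F1518
G1 X83.450 Y16.495 F1518
G1 X95.167 Y13.389 F1518
G1 X111.806 Y12.502 F1518
M5
G0 X26.226 Y203.376
M3 S848
G1 X95.778 Y203.376 F1518
G1 X95.778 Y120.958 F1518
G1 X26.226 Y120.958 F1518
G1 X26.226 Y203.376 F1518
M5
G0 X74.360 Y271.706
M3 S511
G1 X84.647 Y271.706 F1667
G1 X84.647 Y163.182 F1667
G1 X74.360 Y163.182 F1667
G1 X74.360 Y271.706 F1667
M5
G0 X131.732 Y201.461
M3 S511
G1 X30.812 Y262.438 F1667
M5
G0 X34.281 Y76.671
M3 S511
G1 X35.444 Y115.576 F1667
G1 X41.803 Y149.965 F1667
G1 X53.358 Y179.838 F1667
G1 X70.110 Y205.195 F1667
G1 X92.058 Y226.035 F1667
M5
G0 X0.000 Y0.000

Since the viewBox matches the mm dimensions, user units are millimetres directly. The only transform is the Y-flip y_m = 284.916 − y_svg.

Shape 1 is a quadratic bezier drawn with `<path>`. Its stroke #000000 means cut at S848, F1518. After flipping Y the toolpath is (77.840,39.125) → (74.787,29.363) → (76.657,21.819) → (83.450,16.495) → (95.167,13.389) → (111.806,12.502).

Shape 2 is a rectangle drawn with `<rect>`. Its stroke #000000 means cut at S848, F1518. After flipping Y the toolpath is (26.226,203.376) → (95.778,203.376) → (95.778,120.958) → (26.226,120.958) → (26.226,203.376), returning to the start.

Shape 3 is a rectangle drawn with `<path>`. Its stroke #ff00ff means score at S511, F1667. After flipping Y the toolpath is (74.360,271.706) → (84.647,271.706) → (84.647,163.182) → (74.360,163.182) → (74.360,271.706), returning to the start.

Shape 4 is a line segment drawn with `<path>`. Its stroke #ff00ff means score at S511, F1667. After flipping Y the toolpath is (131.732,201.461) → (30.812,262.438).

Shape 5 is a quadratic bezier drawn with `<path>`. Its stroke #ff00ff means score at S511, F1667. After flipping Y the toolpath is (34.281,76.671) → (35.444,115.576) → (41.803,149.965) → (53.358,179.838) → (70.110,205.195) → (92.058,226.035).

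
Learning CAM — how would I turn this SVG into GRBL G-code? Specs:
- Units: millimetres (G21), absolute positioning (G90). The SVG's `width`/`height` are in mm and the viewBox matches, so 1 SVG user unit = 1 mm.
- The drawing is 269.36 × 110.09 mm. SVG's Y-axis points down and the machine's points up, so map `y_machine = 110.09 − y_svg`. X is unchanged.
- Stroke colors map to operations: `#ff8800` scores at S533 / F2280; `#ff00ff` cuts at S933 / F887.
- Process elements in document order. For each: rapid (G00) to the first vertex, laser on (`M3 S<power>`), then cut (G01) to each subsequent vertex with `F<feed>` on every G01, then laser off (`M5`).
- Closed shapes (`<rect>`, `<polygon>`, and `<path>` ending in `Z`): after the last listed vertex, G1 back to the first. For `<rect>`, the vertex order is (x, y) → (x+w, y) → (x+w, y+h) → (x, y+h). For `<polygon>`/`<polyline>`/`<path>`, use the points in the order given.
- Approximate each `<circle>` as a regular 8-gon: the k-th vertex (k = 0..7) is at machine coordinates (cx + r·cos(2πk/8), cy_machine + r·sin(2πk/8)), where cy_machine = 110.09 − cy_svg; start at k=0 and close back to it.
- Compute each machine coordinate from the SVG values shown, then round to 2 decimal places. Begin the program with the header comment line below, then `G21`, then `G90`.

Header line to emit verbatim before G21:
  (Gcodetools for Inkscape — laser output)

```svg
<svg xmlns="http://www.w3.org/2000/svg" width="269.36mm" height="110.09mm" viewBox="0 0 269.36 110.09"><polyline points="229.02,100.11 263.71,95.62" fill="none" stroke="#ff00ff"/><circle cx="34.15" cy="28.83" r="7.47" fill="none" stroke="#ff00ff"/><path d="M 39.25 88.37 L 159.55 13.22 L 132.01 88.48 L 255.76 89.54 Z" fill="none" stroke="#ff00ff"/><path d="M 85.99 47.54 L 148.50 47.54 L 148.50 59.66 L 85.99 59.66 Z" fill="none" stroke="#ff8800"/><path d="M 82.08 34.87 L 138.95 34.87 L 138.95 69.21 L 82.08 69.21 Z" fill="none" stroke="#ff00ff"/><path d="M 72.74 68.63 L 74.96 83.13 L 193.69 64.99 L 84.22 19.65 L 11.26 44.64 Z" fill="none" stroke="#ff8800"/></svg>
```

1 u = 1 mm; y_m = 110.09 − y.

[1] `<polyline>` line segment, #ff00ff→cut S933 F887: (229.02,9.98) → (263.71,14.47)

[2] `<circle>` circle, #ff00ff→cut S933 F887: (41.62,81.26) → (39.43,86.54) → (34.15,88.73) → (28.87,86.54) → (26.68,81.26) → (28.87,75.98) → (34.15,73.79) → (39.43,75.98) → (41.62,81.26) (closed)

[3] `<path>` closed polygon, #ff00ff→cut S933 F887: (39.25,21.72) → (159.55,96.87) → (132.01,21.61) → (255.76,20.55) → (39.25,21.72) (closed)

[4] `<path>` rectangle, #ff8800→score S533 F2280: (85.99,62.55) → (148.50,62.55) → (148.50,50.43) → (85.99,50.43) → (85.99,62.55) (closed)

[5] `<path>` rectangle, #ff00ff→cut S933 F887: (82.08,75.22) → (138.95,75.22) → (138.95,40.88) → (82.08,40.88) → (82.08,75.22) (closed)

[6] `<path>` closed polygon, #ff8800→score S533 F2280: (72.74,41.46) → (74.96,26.96) → (193.69,45.10) → (84.22,90.44) → (11.26,65.45) → (72.74,41.46) (closed)

(Gcodetools for Inkscape — laser output)
G21
G90
G00 X229.02 Y9.98
M3 S933
G01 X263.71 Y14.47 F887
M5
G00 X41.62 Y81.26
M3 S933
G01 X39.43 Y86.54 F887
G01 X34.15 Y88.73 F887
G01 X28.87 Y86.54 F887
G01 X26.68 Y81.26 F887
G01 X28.87 Y75.98 F887
G01 X34.15 Y73.79 F887
G01 X39.43 Y75.98 F887
G01 X41.62 Y81.26 F887
M5
G00 X39.25 Y21.72
M3 S933
G01 X159.55 Y96.87 F887
G01 X132.01 Y21.61 F887
G01 X255.76 Y20.55 F887
G01 X39.25 Y21.72 F887
M5
G00 X85.99 Y62.55
M3 S533
G01 X148.50 Y62.55 F2280
G01 X148.50 Y50.43 F2280
G01 X85.99 Y50.43 F2280
G01 X85.99 Y62.55 F2280
M5
G00 X82.08 Y75.22
M3 S933
G01 X138.95 Y75.22 F887
G01 X138.95 Y40.88 F887
G01 X82.08 Y40.88 F887
G01 X82.08 Y75.22 F887
M5
G00 X72.74 Y41.46
M3 S533
G01 X74.96 Y26.96 F2280
G01 X193.69 Y45.10 F2280
G01 X84.22 Y90.44 F2280
G01 X11.26 Y65.45 F2280
G01 X72.74 Y41.46 F2280
M5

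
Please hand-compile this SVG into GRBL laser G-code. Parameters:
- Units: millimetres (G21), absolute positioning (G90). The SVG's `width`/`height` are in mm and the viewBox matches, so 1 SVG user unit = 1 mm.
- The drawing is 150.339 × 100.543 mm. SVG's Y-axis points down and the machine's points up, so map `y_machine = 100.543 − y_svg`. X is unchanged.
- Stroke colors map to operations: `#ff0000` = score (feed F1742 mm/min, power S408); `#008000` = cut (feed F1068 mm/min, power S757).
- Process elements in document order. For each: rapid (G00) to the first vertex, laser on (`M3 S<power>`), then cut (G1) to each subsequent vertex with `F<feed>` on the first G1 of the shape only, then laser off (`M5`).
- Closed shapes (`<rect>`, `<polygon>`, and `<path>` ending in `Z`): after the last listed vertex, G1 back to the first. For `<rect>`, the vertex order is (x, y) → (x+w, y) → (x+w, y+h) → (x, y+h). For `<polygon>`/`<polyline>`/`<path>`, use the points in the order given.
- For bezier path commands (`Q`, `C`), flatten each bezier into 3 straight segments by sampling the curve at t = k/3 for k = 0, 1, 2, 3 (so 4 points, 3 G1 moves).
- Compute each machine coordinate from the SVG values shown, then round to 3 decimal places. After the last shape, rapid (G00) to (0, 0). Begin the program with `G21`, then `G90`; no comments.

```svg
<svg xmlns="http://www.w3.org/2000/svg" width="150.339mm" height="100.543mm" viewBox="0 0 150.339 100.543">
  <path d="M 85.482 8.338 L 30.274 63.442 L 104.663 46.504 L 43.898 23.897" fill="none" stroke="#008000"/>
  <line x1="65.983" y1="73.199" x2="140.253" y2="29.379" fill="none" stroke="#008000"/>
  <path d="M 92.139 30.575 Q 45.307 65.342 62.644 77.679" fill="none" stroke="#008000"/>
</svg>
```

Since the viewBox matches the mm dimensions, user units are millimetres directly. The only transform is the Y-flip y_m = 100.543 − y_svg.

Shape 1 is a open polyline drawn with `<path>`. Its stroke #008000 means cut at S757, F1068. After flipping Y the toolpath is (85.482,92.205) → (30.274,37.101) → (104.663,54.039) → (43.898,76.646).

Shape 2 is a line segment drawn with `<line>`. Its stroke #008000 means cut at S757, F1068. After flipping Y the toolpath is (65.983,27.344) → (140.253,71.164).

Shape 3 is a quadratic bezier drawn with `<path>`. Its stroke #008000 means cut at S757, F1068. After flipping Y the toolpath is (92.139,69.968) → (68.048,49.282) → (58.216,33.581) → (62.644,22.864).

G21
G90
G00 X85.482 Y92.205
M3 S757
G1 X30.274 Y37.101 F1068
G1 X104.663 Y54.039
G1 X43.898 Y76.646
M5
G00 X65.983 Y27.344
M3 S757
G1 X140.253 Y71.164 F1068
M5
G00 X92.139 Y69.968
M3 S757
G1 X68.048 Y49.282 F1068
G1 X58.216 Y33.581
G1 X62.644 Y22.864
M5
G00 X0.000 Y0.000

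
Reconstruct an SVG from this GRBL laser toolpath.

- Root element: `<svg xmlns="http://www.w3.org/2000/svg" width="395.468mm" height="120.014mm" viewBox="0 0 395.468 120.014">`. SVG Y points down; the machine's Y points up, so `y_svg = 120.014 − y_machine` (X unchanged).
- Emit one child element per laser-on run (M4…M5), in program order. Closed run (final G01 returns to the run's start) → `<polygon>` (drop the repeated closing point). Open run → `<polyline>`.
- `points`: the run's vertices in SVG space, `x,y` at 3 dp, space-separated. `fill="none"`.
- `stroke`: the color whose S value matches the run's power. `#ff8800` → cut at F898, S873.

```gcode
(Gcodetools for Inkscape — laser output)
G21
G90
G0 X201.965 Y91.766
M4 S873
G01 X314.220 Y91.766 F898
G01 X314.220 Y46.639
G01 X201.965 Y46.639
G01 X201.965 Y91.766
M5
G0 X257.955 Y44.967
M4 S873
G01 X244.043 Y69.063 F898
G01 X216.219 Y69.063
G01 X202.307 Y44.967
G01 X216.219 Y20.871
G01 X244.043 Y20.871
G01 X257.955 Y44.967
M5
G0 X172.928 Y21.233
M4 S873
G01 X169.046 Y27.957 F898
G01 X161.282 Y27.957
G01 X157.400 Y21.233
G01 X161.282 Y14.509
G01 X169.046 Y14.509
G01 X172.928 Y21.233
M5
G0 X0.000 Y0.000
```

y_svg = 120.014 − y_m. Every run uses S873, so all elements get stroke `#ff8800` (cut).

[1] closed run; points: 201.965,28.248 314.220,28.248 314.220,73.375 201.965,73.375

[2] closed run; points: 257.955,75.047 244.043,50.951 216.219,50.951 202.307,75.047 216.219,99.143 244.043,99.143

[3] closed run; points: 172.928,98.781 169.046,92.057 161.282,92.057 157.400,98.781 161.282,105.505 169.046,105.505

<svg xmlns="http://www.w3.org/2000/svg" width="395.468mm" height="120.014mm" viewBox="0 0 395.468 120.014">
  <polygon points="201.965,28.248 314.220,28.248 314.220,73.375 201.965,73.375" fill="none" stroke="#ff8800"/>
  <polygon points="257.955,75.047 244.043,50.951 216.219,50.951 202.307,75.047 216.219,99.143 244.043,99.143" fill="none" stroke="#ff8800"/>
  <polygon points="172.928,98.781 169.046,92.057 161.282,92.057 157.400,98.781 161.282,105.505 169.046,105.505" fill="none" stroke="#ff8800"/>
</svg>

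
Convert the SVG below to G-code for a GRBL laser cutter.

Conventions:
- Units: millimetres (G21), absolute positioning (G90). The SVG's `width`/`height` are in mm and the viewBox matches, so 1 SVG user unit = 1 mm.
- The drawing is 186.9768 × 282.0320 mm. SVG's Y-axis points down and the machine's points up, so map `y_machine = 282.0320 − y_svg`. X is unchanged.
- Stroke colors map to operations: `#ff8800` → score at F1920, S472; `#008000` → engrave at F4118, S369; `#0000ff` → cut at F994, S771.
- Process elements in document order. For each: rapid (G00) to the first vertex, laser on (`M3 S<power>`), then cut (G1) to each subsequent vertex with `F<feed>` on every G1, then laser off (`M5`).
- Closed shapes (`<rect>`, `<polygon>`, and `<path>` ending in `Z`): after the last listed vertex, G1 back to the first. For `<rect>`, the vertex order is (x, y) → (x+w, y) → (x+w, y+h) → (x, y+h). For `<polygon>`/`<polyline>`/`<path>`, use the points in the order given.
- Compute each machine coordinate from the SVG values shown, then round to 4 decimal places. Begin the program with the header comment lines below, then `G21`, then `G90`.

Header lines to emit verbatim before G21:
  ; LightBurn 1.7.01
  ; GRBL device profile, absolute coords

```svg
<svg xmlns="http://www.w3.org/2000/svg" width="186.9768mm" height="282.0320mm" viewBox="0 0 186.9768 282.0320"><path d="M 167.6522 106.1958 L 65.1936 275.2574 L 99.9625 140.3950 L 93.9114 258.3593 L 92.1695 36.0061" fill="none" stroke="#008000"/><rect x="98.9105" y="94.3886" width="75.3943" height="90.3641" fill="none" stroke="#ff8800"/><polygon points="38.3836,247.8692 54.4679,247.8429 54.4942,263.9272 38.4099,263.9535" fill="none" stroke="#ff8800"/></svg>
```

; LightBurn 1.7.01
; GRBL device profile, absolute coords
G21
G90
G00 X167.6522 Y175.8362
M3 S369
G1 X65.1936 Y6.7746 F4118
G1 X99.9625 Y141.6370 F4118
G1 X93.9114 Y23.6727 F4118
G1 X92.1695 Y246.0259 F4118
M5
G00 X98.9105 Y187.6434
M3 S472
G1 X174.3048 Y187.6434 F1920
G1 X174.3048 Y97.2793 F1920
G1 X98.9105 Y97.2793 F1920
G1 X98.9105 Y187.6434 F1920
M5
G00 X38.3836 Y34.1628
M3 S472
G1 X54.4679 Y34.1891 F1920
G1 X54.4942 Y18.1048 F1920
G1 X38.4099 Y18.0785 F1920
G1 X38.3836 Y34.1628 F1920
M5

viewBox `0 0 186.9768 282.0320` with mm width/height → 1 unit = 1 mm. Flip: y_m = 282.0320 − y_svg.

**Shape 1** — `<path>` open polyline, stroke `#008000` → engrave (S369, F4118). Machine vertices: (167.6522,175.8362) → (65.1936,6.7746) → (99.9625,141.6370) → (93.9114,23.6727) → (92.1695,246.0259). Open path.

**Shape 2** — `<rect>` rectangle, stroke `#ff8800` → score (S472, F1920). Machine vertices: (98.9105,187.6434) → (174.3048,187.6434) → (174.3048,97.2793) → (98.9105,97.2793) → (98.9105,187.6434). Closed: final G1 returns to the first vertex.

**Shape 3** — `<polygon>` regular polygon, stroke `#ff8800` → score (S472, F1920). Machine vertices: (38.3836,34.1628) → (54.4679,34.1891) → (54.4942,18.1048) → (38.4099,18.0785) → (38.3836,34.1628). Closed: final G1 returns to the first vertex.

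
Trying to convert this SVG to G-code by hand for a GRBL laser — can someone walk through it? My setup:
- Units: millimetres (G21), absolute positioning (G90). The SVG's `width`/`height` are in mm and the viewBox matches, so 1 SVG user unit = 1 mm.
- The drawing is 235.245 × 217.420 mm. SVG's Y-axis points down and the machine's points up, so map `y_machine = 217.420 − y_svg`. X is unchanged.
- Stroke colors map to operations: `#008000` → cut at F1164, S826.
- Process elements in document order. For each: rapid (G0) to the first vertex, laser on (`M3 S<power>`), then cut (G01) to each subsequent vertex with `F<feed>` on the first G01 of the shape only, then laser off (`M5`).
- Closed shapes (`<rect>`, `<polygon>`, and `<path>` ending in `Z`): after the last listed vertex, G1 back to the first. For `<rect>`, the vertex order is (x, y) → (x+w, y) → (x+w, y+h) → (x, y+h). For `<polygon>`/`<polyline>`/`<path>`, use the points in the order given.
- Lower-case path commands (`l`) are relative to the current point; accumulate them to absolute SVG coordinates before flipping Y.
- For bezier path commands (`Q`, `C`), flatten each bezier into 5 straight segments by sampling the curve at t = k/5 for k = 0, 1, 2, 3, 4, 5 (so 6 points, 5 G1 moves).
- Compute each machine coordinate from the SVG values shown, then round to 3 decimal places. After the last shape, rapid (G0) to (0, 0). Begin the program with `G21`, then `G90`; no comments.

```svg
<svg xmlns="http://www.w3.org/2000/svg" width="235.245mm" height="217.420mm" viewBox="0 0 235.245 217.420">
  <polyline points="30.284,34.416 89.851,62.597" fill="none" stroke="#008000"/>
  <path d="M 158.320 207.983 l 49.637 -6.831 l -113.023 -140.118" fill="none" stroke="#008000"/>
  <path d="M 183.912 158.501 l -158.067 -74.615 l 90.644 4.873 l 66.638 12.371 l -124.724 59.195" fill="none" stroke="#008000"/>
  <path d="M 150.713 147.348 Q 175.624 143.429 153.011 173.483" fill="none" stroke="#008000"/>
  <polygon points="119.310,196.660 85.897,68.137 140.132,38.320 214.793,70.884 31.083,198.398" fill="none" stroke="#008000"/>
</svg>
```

G21
G90
G0 X30.284 Y183.004
M3 S826
G01 X89.851 Y154.823 F1164
M5
G0 X158.320 Y9.437
M3 S826
G01 X207.957 Y16.268 F1164
G01 X94.934 Y156.386
M5
G0 X183.912 Y58.919
M3 S826
G01 X25.845 Y133.534 F1164
G01 X116.489 Y128.661
G01 X183.127 Y116.290
G01 X58.403 Y57.095
M5
G0 X150.713 Y70.072
M3 S826
G01 X158.776 Y70.281 F1164
G01 X163.038 Y67.772
G01 X163.498 Y62.545
G01 X160.155 Y54.600
G01 X153.011 Y43.937
M5
G0 X119.310 Y20.760
M3 S826
G01 X85.897 Y149.283 F1164
G01 X140.132 Y179.100
G01 X214.793 Y146.536
G01 X31.083 Y19.022
G01 X119.310 Y20.760
M5
G0 X0.000 Y0.000

1 u = 1 mm; y_m = 217.420 − y.

[1] `<polyline>` line segment, #008000→cut S826 F1164: (30.284,183.004) → (89.851,154.823)

[2] `<path>` open polyline, #008000→cut S826 F1164: (158.320,9.437) → (207.957,16.268) → (94.934,156.386)

[3] `<path>` open polyline, #008000→cut S826 F1164: (183.912,58.919) → (25.845,133.534) → (116.489,128.661) → (183.127,116.290) → (58.403,57.095)

[4] `<path>` quadratic bezier, #008000→cut S826 F1164: (150.713,70.072) → (158.776,70.281) → (163.038,67.772) → (163.498,62.545) → (160.155,54.600) → (153.011,43.937)

[5] `<polygon>` closed polygon, #008000→cut S826 F1164: (119.310,20.760) → (85.897,149.283) → (140.132,179.100) → (214.793,146.536) → (31.083,19.022) → (119.310,20.760) (closed)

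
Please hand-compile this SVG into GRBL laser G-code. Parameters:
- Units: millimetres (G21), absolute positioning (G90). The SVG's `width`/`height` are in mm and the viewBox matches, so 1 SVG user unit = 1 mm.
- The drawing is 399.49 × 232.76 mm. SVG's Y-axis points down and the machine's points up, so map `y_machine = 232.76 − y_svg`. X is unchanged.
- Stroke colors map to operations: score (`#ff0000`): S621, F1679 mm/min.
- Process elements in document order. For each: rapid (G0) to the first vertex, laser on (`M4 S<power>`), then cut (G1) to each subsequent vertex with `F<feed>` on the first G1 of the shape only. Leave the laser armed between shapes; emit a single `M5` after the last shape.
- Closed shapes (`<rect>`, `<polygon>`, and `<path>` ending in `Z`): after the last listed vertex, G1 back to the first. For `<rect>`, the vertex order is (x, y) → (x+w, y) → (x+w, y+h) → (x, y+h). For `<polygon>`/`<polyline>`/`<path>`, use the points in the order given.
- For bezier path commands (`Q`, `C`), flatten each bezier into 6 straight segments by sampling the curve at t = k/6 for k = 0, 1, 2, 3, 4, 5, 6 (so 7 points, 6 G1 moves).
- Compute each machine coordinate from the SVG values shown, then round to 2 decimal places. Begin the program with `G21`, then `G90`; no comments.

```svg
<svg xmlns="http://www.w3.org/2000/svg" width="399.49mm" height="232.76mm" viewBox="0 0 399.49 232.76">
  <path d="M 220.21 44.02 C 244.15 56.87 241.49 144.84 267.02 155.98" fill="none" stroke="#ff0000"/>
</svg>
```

viewBox `0 0 399.49 232.76` with mm width/height → 1 unit = 1 mm. Flip: y_m = 232.76 − y_svg.

**Shape 1** — `<path>` cubic bezier, stroke `#ff0000` → score (S621, F1679). Control points (SVG): P0=(220.21,44.02), P1=(244.15,56.87), P2=(241.49,144.84), P3=(267.02,155.98); sampled at t=k/6. Machine vertices: (220.21,188.74) → (230.22,176.76) → (237.31,156.48) → (243.02,132.12) → (248.86,107.90) → (256.35,88.05) → (267.02,76.78). Open path.

G21
G90
G0 X220.21 Y188.74
M4 S621
G1 X230.22 Y176.76 F1679
G1 X237.31 Y156.48
G1 X243.02 Y132.12
G1 X248.86 Y107.90
G1 X256.35 Y88.05
G1 X267.02 Y76.78
M5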